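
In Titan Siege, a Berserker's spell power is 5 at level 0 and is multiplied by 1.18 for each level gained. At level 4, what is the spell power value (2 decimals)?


value = base * growth^level
= 5 * 1.18^4
= 5 * 1.938778
= 9.69

9.69 spell power


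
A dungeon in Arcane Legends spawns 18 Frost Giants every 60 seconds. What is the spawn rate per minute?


Spawns per minute = count * (60 / interval)
= 18 * (60 / 60)
= 18 * 1.0
= 18.0

18.0 per minute


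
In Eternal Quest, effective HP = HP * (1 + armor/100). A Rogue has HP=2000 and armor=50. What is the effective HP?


EHP = 2000 * (1 + 50/100)
= 2000 * (1 + 0.5)
= 2000 * 1.5
= 3000.0

3000.0 EHP


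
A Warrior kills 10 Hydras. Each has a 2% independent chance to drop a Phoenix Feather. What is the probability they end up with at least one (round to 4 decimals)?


P(at least one) = 1 - P(none) = 1 - (1-p)^n
p = 2/100 = 0.02
1 - p = 0.98
(1 - p)^10 = 0.98^10 = 0.817073
P(at least one) = 1 - 0.817073 = 0.1829

0.1829


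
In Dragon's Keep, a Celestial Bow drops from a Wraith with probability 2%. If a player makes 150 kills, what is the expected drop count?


Expected drops = kills * (drop_rate / 100)
= 150 * (2 / 100)
= 150 * 0.02
= 3.0

3.0 drops


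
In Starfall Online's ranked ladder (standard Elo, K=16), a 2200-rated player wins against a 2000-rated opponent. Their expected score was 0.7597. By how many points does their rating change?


Elo update: delta = K * (S - Ea), where S = 1 (wins)
S - Ea = 1 - 0.7597 = 0.2403
Rating change = 16 * 0.2403
= 3.84

3.84 rating points


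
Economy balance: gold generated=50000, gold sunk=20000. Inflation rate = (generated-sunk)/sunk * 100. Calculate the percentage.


Net gold = 50000 - 20000 = 30000
Inflation rate = net / sunk * 100 = 30000 / 20000 * 100
= 1.5 * 100
= 150.00%

150.00%


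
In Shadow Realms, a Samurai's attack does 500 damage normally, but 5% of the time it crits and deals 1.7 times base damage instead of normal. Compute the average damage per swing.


E[dmg] = base * (1 + crit_chance * (crit_mult - 1))
cc as decimal = 5/100 = 0.05
cm - 1 = 1.7 - 1 = 0.7
Bonus factor = 0.05 * 0.7 = 0.035
Total multiplier = 1 + 0.035 = 1.035
Expected damage = 500 * 1.035 = 517.50

517.50 damage


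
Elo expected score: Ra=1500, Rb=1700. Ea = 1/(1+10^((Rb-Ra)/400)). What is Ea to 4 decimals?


Elo expected score: Ea = 1/(1 + 10^((Rb-Ra)/400))
Rb - Ra = 1700 - 1500 = 200
(Rb-Ra)/400 = 200/400 = 0.5
10^0.5 = 3.162278
Ea = 1/(1 + 3.162278) = 1/4.162278 = 0.2403

0.2403


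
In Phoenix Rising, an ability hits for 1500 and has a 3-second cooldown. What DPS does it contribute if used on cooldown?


DPS = damage / cooldown
= 1500 / 3
= 500.00

500.00 DPS


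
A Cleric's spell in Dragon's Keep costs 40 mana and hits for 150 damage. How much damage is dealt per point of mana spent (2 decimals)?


Efficiency = damage / mana
= 150 / 40
= 3.75

3.75 dmg/mana


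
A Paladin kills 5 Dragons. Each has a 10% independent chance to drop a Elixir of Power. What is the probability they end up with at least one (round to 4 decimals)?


P(at least one) = 1 - P(none) = 1 - (1-p)^n
p = 10/100 = 0.1
1 - p = 0.9
(1 - p)^5 = 0.9^5 = 0.590490
P(at least one) = 1 - 0.590490 = 0.4095

0.4095


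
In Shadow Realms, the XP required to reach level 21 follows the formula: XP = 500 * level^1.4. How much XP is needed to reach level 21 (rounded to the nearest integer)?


XP = 500 * level^1.4
Substitute level = 21:
XP = 500 * 21^1.4
= 500 * 70.9753
= 35488

35488 XP


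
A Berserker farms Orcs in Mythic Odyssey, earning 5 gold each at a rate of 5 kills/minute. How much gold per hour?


Gold per minute = 5 * 5 = 25
Gold per hour = 25 * 60 = 1500

1500 gold/hour


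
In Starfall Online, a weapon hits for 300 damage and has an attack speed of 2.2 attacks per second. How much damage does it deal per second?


DPS = damage * attack_speed
= 300 * 2.2
= 660.0

660.0 DPS


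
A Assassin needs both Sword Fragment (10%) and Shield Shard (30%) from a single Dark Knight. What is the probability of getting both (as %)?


For independent events, P(both) = P(A) * P(B)
= 10% * 30%
= 300 / 100 %
= 3.0%

3.0%


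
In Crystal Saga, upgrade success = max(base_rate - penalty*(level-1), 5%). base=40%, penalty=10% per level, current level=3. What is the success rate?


raw_rate = 40 - 10 * (3 - 1)
= 40 - 10 * 2
= 40 - 20
= 20
Apply floor: max(20, 5) = 20%

20%


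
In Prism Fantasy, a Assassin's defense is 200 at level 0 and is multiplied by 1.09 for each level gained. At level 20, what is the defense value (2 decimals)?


value = base * growth^level
= 200 * 1.09^20
= 200 * 5.604411
= 1120.88

1120.88 defense


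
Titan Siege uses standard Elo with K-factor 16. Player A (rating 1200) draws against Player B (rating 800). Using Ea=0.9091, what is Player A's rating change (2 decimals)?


Elo update: delta = K * (S - Ea), where S = 0.5 (draws)
S - Ea = 0.5 - 0.9091 = -0.4091
Rating change = 16 * -0.4091
= -6.55

-6.55 rating points


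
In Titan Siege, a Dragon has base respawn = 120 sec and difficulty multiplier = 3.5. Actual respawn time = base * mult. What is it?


Respawn time = base * multiplier
= 120 * 3.5
= 420.0 seconds

420.0 seconds


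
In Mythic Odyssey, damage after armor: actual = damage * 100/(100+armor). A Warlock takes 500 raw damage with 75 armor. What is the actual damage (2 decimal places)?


actual = 500 * 100 / (100 + 75)
= 500 * 100 / 175
= 50000 / 175
= 285.71

285.71 damage


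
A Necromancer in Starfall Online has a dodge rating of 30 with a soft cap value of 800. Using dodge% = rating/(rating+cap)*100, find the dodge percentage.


dodge% = 30 / (30 + 800) * 100
= 30 / 830 * 100
= 0.036145 * 100
= 3.61%

3.61%


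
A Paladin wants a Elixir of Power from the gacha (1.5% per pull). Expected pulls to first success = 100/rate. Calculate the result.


Expected pulls for a geometric distribution = 1/p = 100 / rate%
= 100 / 1.5
= 66.67

66.67 pulls


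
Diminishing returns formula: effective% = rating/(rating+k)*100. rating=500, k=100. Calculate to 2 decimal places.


effective% = rating / (rating + k) * 100
= 500 / (500 + 100) * 100
= 500 / 600 * 100
= 0.833333 * 100
= 83.33%

83.33%


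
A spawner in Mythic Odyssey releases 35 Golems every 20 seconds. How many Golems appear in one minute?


Spawns per minute = count * (60 / interval)
= 35 * (60 / 20)
= 35 * 3.0
= 105.0

105.0 per minute


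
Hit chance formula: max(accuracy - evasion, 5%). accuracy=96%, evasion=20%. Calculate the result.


accuracy - evasion = 96 - 20 = 76
Apply floor: max(76, 5) = 76
Hit chance = 76%

76%


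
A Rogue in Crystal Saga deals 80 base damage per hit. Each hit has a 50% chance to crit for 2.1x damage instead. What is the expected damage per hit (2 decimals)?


E[dmg] = base * (1 + crit_chance * (crit_mult - 1))
cc as decimal = 50/100 = 0.5
cm - 1 = 2.1 - 1 = 1.1
Bonus factor = 0.5 * 1.1 = 0.55
Total multiplier = 1 + 0.55 = 1.55
Expected damage = 80 * 1.55 = 124.00

124.00 damage


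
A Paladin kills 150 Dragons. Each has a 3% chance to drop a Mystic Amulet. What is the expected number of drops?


Expected drops = kills * (drop_rate / 100)
= 150 * (3 / 100)
= 150 * 0.03
= 4.5

4.5 drops


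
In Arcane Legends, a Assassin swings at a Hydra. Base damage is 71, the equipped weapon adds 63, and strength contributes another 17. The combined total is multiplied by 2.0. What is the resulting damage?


Sum base + weapon + str = 71 + 63 + 17 = 151
Multiply by 2.0:
151 * 2.0 = 302.0

302.0 damage


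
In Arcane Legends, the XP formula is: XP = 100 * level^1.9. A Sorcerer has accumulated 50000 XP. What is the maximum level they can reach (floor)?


XP = 100 * level^1.9, so level = (XP / 100)^(1/1.9)
= (50000 / 100)^(1/1.9)
= 500.0^0.5263
= 26.3336
Floor: level = 26

level 26


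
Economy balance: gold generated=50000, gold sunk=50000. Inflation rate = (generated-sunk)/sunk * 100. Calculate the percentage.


Net gold = 50000 - 50000 = 0
Inflation rate = net / sunk * 100 = 0 / 50000 * 100
= 0.0 * 100
= 0.00%

0.00%


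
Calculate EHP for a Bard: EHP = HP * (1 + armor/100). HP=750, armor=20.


EHP = 750 * (1 + 20/100)
= 750 * (1 + 0.2)
= 750 * 1.2
= 900.0

900.0 EHP


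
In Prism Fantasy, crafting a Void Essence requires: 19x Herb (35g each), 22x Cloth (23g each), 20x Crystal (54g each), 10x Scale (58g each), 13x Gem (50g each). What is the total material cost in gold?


Cost breakdown:
  Herb: 19 * 35 = 665
  Cloth: 22 * 23 = 506
  Crystal: 20 * 54 = 1080
  Scale: 10 * 58 = 580
  Gem: 13 * 50 = 650
Total = 665 + 506 + 1080 + 580 + 650 = 3481

3481 gold


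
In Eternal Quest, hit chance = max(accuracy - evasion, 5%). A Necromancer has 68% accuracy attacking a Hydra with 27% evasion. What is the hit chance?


accuracy - evasion = 68 - 27 = 41
Apply floor: max(41, 5) = 41
Hit chance = 41%

41%


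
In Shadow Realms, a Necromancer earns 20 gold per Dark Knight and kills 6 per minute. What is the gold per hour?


Gold per minute = 20 * 6 = 120
Gold per hour = 120 * 60 = 7200

7200 gold/hour


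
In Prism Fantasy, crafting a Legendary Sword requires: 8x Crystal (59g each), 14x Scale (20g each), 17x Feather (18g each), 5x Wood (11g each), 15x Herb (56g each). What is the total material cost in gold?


Cost breakdown:
  Crystal: 8 * 59 = 472
  Scale: 14 * 20 = 280
  Feather: 17 * 18 = 306
  Wood: 5 * 11 = 55
  Herb: 15 * 56 = 840
Total = 472 + 280 + 306 + 55 + 840 = 1953

1953 gold


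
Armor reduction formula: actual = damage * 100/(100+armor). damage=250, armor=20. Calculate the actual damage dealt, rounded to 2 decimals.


actual = 250 * 100 / (100 + 20)
= 250 * 100 / 120
= 25000 / 120
= 208.33

208.33 damage


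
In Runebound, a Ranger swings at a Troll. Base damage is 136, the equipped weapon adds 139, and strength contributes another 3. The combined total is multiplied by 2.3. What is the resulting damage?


Sum base + weapon + str = 136 + 139 + 3 = 278
Multiply by 2.3:
278 * 2.3 = 639.4

639.4 damage


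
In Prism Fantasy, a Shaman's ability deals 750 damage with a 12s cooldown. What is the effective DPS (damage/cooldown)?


DPS = damage / cooldown
= 750 / 12
= 62.50

62.50 DPS


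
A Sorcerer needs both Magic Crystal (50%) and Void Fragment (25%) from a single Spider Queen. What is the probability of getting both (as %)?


For independent events, P(both) = P(A) * P(B)
= 50% * 25%
= 1250 / 100 %
= 12.5%

12.5%


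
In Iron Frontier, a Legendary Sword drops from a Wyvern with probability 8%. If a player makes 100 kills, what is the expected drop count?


Expected drops = kills * (drop_rate / 100)
= 100 * (8 / 100)
= 100 * 0.08
= 8.0

8.0 drops


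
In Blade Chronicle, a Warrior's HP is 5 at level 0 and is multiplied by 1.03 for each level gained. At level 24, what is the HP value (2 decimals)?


value = base * growth^level
= 5 * 1.03^24
= 5 * 2.032794
= 10.16

10.16 HP


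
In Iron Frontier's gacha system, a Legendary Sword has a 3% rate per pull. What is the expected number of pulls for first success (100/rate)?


Expected pulls for a geometric distribution = 1/p = 100 / rate%
= 100 / 3
= 33.33

33.33 pulls


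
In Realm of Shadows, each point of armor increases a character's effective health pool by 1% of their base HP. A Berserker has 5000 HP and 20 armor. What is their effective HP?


EHP = 5000 * (1 + 20/100)
= 5000 * (1 + 0.2)
= 5000 * 1.2
= 6000.0

6000.0 EHP


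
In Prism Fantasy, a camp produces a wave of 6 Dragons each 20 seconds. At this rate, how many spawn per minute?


Spawns per minute = count * (60 / interval)
= 6 * (60 / 20)
= 6 * 3.0
= 18.0

18.0 per minute


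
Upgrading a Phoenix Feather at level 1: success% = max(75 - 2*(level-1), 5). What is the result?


raw_rate = 75 - 2 * (1 - 1)
= 75 - 2 * 0
= 75 - 0
= 75
Apply floor: max(75, 5) = 75%

75%


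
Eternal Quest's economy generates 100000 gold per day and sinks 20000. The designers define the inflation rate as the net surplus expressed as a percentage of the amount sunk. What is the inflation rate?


Net gold = 100000 - 20000 = 80000
Inflation rate = net / sunk * 100 = 80000 / 20000 * 100
= 4.0 * 100
= 400.00%

400.00%


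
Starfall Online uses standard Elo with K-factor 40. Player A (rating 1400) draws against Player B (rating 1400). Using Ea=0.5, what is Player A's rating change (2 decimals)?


Elo update: delta = K * (S - Ea), where S = 0.5 (draws)
S - Ea = 0.5 - 0.5 = 0.0
Rating change = 40 * 0.0
= 0.00

0.00 rating points


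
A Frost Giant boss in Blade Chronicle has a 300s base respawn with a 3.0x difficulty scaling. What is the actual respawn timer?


Respawn time = base * multiplier
= 300 * 3.0
= 900.0 seconds

900.0 seconds


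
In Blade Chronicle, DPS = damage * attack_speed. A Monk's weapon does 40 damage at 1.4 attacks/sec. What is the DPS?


DPS = damage * attack_speed
= 40 * 1.4
= 56.0

56.0 DPS


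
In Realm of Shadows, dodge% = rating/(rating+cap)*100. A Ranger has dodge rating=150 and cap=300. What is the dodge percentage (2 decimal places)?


dodge% = 150 / (150 + 300) * 100
= 150 / 450 * 100
= 0.333333 * 100
= 33.33%

33.33%


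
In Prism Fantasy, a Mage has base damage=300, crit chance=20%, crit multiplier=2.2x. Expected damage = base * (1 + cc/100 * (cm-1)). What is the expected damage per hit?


E[dmg] = base * (1 + crit_chance * (crit_mult - 1))
cc as decimal = 20/100 = 0.2
cm - 1 = 2.2 - 1 = 1.2
Bonus factor = 0.2 * 1.2 = 0.24
Total multiplier = 1 + 0.24 = 1.24
Expected damage = 300 * 1.24 = 372.00

372.00 damage


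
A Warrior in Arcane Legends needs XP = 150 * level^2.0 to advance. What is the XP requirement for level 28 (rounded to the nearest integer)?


XP = 150 * level^2.0
Substitute level = 28:
XP = 150 * 28^2.0
= 150 * 784.0
= 117600

117600 XP


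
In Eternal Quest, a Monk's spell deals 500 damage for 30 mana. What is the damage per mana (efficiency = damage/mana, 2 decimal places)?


Efficiency = damage / mana
= 500 / 30
= 16.67

16.67 dmg/mana


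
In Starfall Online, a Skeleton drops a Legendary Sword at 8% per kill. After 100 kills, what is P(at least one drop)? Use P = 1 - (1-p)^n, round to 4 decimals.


P(at least one) = 1 - P(none) = 1 - (1-p)^n
p = 8/100 = 0.08
1 - p = 0.92
(1 - p)^100 = 0.92^100 = 0.000239
P(at least one) = 1 - 0.000239 = 0.9998

0.9998


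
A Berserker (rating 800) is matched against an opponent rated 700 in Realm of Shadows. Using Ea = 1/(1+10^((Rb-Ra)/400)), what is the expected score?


Elo expected score: Ea = 1/(1 + 10^((Rb-Ra)/400))
Rb - Ra = 700 - 800 = -100
(Rb-Ra)/400 = -100/400 = -0.25
10^-0.25 = 0.562341
Ea = 1/(1 + 0.562341) = 1/1.562341 = 0.6401

0.6401


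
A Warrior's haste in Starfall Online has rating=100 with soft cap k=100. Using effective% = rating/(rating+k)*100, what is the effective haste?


effective% = rating / (rating + k) * 100
= 100 / (100 + 100) * 100
= 100 / 200 * 100
= 0.5 * 100
= 50.00%

50.00%


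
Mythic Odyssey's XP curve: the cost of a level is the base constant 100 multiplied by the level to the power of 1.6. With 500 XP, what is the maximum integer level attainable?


XP = 100 * level^1.6, so level = (XP / 100)^(1/1.6)
= (500 / 100)^(1/1.6)
= 5.0^0.625
= 2.7344
Floor: level = 2

level 2


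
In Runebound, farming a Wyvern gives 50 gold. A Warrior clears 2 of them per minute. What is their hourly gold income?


Gold per minute = 50 * 2 = 100
Gold per hour = 100 * 60 = 6000

6000 gold/hour


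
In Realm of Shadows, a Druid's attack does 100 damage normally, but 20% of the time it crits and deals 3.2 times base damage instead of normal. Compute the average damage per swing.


E[dmg] = base * (1 + crit_chance * (crit_mult - 1))
cc as decimal = 20/100 = 0.2
cm - 1 = 3.2 - 1 = 2.2
Bonus factor = 0.2 * 2.2 = 0.44
Total multiplier = 1 + 0.44 = 1.44
Expected damage = 100 * 1.44 = 144.00

144.00 damage


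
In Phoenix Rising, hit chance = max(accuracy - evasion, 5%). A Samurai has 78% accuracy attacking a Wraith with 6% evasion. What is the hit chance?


accuracy - evasion = 78 - 6 = 72
Apply floor: max(72, 5) = 72
Hit chance = 72%

72%


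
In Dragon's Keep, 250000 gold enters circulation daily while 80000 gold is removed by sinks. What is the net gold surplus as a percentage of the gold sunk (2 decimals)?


Net gold = 250000 - 80000 = 170000
Inflation rate = net / sunk * 100 = 170000 / 80000 * 100
= 2.125 * 100
= 212.50%

212.50%


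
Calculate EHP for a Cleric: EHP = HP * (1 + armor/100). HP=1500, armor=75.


EHP = 1500 * (1 + 75/100)
= 1500 * (1 + 0.75)
= 1500 * 1.75
= 2625.0

2625.0 EHP


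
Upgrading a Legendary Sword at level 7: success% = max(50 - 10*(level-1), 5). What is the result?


raw_rate = 50 - 10 * (7 - 1)
= 50 - 10 * 6
= 50 - 60
= -10
Apply floor: max(-10, 5) = 5%

5%


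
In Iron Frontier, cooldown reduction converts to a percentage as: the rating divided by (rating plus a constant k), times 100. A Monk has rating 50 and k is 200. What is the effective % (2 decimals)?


effective% = rating / (rating + k) * 100
= 50 / (50 + 200) * 100
= 50 / 250 * 100
= 0.2 * 100
= 20.00%

20.00%


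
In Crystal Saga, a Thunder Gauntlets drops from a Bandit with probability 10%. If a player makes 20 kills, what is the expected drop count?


Expected drops = kills * (drop_rate / 100)
= 20 * (10 / 100)
= 20 * 0.1
= 2.0

2.0 drops


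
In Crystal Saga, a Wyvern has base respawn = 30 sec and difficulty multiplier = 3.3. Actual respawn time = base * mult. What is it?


Respawn time = base * multiplier
= 30 * 3.3
= 99.0 seconds

99.0 seconds


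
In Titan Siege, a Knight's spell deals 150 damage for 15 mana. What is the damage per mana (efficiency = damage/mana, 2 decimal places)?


Efficiency = damage / mana
= 150 / 15
= 10.00

10.00 dmg/mana


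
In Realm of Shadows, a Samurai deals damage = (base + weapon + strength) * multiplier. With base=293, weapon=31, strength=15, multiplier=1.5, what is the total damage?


Sum base + weapon + str = 293 + 31 + 15 = 339
Multiply by 1.5:
339 * 1.5 = 508.5

508.5 damage


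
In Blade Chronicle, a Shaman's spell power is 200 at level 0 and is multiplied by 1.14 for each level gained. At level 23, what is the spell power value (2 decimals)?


value = base * growth^level
= 200 * 1.14^23
= 200 * 20.361585
= 4072.32

4072.32 spell power


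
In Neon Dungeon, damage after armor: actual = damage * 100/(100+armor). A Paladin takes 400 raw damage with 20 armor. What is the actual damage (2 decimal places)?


actual = 400 * 100 / (100 + 20)
= 400 * 100 / 120
= 40000 / 120
= 333.33

333.33 damage


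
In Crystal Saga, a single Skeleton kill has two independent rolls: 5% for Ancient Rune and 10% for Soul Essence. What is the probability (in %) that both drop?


For independent events, P(both) = P(A) * P(B)
= 5% * 10%
= 50 / 100 %
= 0.5%

0.5%


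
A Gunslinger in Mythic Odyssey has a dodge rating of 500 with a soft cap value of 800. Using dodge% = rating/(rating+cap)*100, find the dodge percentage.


dodge% = 500 / (500 + 800) * 100
= 500 / 1300 * 100
= 0.384615 * 100
= 38.46%

38.46%


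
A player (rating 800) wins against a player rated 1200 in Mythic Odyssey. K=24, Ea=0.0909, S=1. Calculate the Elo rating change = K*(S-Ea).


Elo update: delta = K * (S - Ea), where S = 1 (wins)
S - Ea = 1 - 0.0909 = 0.9091
Rating change = 24 * 0.9091
= 21.82

21.82 rating points


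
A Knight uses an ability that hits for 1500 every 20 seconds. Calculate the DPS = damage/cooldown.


DPS = damage / cooldown
= 1500 / 20
= 75.00

75.00 DPS


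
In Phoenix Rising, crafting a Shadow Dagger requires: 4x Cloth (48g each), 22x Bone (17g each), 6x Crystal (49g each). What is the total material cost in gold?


Cost breakdown:
  Cloth: 4 * 48 = 192
  Bone: 22 * 17 = 374
  Crystal: 6 * 49 = 294
Total = 192 + 374 + 294 = 860

860 gold


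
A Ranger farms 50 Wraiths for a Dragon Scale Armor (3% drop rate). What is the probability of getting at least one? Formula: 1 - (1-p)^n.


P(at least one) = 1 - P(none) = 1 - (1-p)^n
p = 3/100 = 0.03
1 - p = 0.97
(1 - p)^50 = 0.97^50 = 0.218065
P(at least one) = 1 - 0.218065 = 0.7819

0.7819


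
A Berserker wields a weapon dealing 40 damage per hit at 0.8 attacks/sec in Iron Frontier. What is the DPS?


DPS = damage * attack_speed
= 40 * 0.8
= 32.0

32.0 DPS


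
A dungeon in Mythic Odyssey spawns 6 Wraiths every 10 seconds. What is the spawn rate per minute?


Spawns per minute = count * (60 / interval)
= 6 * (60 / 10)
= 6 * 6.0
= 36.0

36.0 per minute


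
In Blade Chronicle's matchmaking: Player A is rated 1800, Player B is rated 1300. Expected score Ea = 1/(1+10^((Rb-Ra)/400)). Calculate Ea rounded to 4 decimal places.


Elo expected score: Ea = 1/(1 + 10^((Rb-Ra)/400))
Rb - Ra = 1300 - 1800 = -500
(Rb-Ra)/400 = -500/400 = -1.25
10^-1.25 = 0.056234
Ea = 1/(1 + 0.056234) = 1/1.056234 = 0.9468

0.9468


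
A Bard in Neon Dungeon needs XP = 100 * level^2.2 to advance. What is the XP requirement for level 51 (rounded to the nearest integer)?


XP = 100 * level^2.2
Substitute level = 51:
XP = 100 * 51^2.2
= 100 * 5710.2403
= 571024

571024 XP


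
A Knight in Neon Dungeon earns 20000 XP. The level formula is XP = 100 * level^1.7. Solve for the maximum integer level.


XP = 100 * level^1.7, so level = (XP / 100)^(1/1.7)
= (20000 / 100)^(1/1.7)
= 200.0^0.5882
= 22.5708
Floor: level = 22

level 22


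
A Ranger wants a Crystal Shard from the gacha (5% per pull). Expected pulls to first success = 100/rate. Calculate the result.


Expected pulls for a geometric distribution = 1/p = 100 / rate%
= 100 / 5
= 20.0

20.0 pulls


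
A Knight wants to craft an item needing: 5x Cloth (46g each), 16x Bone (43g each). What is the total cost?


Cost breakdown:
  Cloth: 5 * 46 = 230
  Bone: 16 * 43 = 688
Total = 230 + 688 = 918

918 gold


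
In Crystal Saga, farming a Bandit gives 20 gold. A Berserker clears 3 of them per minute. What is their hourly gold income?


Gold per minute = 20 * 3 = 60
Gold per hour = 60 * 60 = 3600

3600 gold/hour


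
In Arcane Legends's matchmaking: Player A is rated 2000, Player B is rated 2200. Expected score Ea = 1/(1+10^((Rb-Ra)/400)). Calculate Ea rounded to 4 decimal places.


Elo expected score: Ea = 1/(1 + 10^((Rb-Ra)/400))
Rb - Ra = 2200 - 2000 = 200
(Rb-Ra)/400 = 200/400 = 0.5
10^0.5 = 3.162278
Ea = 1/(1 + 3.162278) = 1/4.162278 = 0.2403

0.2403


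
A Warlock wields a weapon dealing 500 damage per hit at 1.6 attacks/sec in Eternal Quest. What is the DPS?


DPS = damage * attack_speed
= 500 * 1.6
= 800.0

800.0 DPS


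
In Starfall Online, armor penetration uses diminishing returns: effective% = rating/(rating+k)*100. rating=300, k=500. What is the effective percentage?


effective% = rating / (rating + k) * 100
= 300 / (300 + 500) * 100
= 300 / 800 * 100
= 0.375 * 100
= 37.50%

37.50%


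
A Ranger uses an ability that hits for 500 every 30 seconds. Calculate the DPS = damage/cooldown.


DPS = damage / cooldown
= 500 / 30
= 16.67

16.67 DPS


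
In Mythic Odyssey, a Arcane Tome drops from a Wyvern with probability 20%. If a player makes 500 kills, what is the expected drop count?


Expected drops = kills * (drop_rate / 100)
= 500 * (20 / 100)
= 500 * 0.2
= 100.0

100.0 drops


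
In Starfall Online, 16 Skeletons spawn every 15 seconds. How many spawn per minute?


Spawns per minute = count * (60 / interval)
= 16 * (60 / 15)
= 16 * 4.0
= 64.0

64.0 per minute


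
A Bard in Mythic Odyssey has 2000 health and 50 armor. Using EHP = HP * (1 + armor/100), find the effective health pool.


EHP = 2000 * (1 + 50/100)
= 2000 * (1 + 0.5)
= 2000 * 1.5
= 3000.0

3000.0 EHP


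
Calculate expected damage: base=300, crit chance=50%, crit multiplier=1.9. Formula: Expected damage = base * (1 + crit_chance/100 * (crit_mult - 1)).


E[dmg] = base * (1 + crit_chance * (crit_mult - 1))
cc as decimal = 50/100 = 0.5
cm - 1 = 1.9 - 1 = 0.9
Bonus factor = 0.5 * 0.9 = 0.45
Total multiplier = 1 + 0.45 = 1.45
Expected damage = 300 * 1.45 = 435.00

435.00 damage


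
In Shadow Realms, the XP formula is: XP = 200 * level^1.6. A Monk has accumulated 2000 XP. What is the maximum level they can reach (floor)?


XP = 200 * level^1.6, so level = (XP / 200)^(1/1.6)
= (2000 / 200)^(1/1.6)
= 10.0^0.625
= 4.217
Floor: level = 4

level 4


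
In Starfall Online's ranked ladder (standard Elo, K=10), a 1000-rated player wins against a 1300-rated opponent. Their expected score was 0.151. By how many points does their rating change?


Elo update: delta = K * (S - Ea), where S = 1 (wins)
S - Ea = 1 - 0.151 = 0.849
Rating change = 10 * 0.849
= 8.49

8.49 rating points


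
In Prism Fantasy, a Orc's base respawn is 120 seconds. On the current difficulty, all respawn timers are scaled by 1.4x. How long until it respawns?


Respawn time = base * multiplier
= 120 * 1.4
= 168.0 seconds

168.0 seconds


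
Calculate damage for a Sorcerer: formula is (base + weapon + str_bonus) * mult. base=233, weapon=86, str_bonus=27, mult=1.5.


Sum base + weapon + str = 233 + 86 + 27 = 346
Multiply by 1.5:
346 * 1.5 = 519.0

519.0 damage


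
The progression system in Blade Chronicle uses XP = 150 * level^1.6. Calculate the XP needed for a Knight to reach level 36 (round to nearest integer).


XP = 150 * level^1.6
Substitute level = 36:
XP = 150 * 36^1.6
= 150 * 309.0893
= 46363

46363 XP


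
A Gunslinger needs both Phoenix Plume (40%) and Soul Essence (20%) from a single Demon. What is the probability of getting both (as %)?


For independent events, P(both) = P(A) * P(B)
= 40% * 20%
= 800 / 100 %
= 8.0%

8.0%


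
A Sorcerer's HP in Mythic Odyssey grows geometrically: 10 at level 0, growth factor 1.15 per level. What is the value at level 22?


value = base * growth^level
= 10 * 1.15^22
= 10 * 21.644746
= 216.45

216.45 HP


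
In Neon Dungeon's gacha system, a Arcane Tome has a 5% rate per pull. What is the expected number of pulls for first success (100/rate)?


Expected pulls for a geometric distribution = 1/p = 100 / rate%
= 100 / 5
= 20.0

20.0 pulls


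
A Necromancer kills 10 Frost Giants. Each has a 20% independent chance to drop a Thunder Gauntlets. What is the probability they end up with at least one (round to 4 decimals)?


P(at least one) = 1 - P(none) = 1 - (1-p)^n
p = 20/100 = 0.2
1 - p = 0.8
(1 - p)^10 = 0.8^10 = 0.107374
P(at least one) = 1 - 0.107374 = 0.8926

0.8926


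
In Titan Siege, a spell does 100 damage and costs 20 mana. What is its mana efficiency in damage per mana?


Efficiency = damage / mana
= 100 / 20
= 5.00

5.00 dmg/mana


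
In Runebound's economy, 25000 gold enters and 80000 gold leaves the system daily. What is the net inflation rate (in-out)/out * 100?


Net gold = 25000 - 80000 = -55000
Inflation rate = net / sunk * 100 = -55000 / 80000 * 100
= -0.6875 * 100
= -68.75%

-68.75%


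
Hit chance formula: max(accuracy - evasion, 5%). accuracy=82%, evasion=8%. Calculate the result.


accuracy - evasion = 82 - 8 = 74
Apply floor: max(74, 5) = 74
Hit chance = 74%

74%


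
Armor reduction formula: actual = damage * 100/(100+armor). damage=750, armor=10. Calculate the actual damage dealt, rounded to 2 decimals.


actual = 750 * 100 / (100 + 10)
= 750 * 100 / 110
= 75000 / 110
= 681.82

681.82 damage


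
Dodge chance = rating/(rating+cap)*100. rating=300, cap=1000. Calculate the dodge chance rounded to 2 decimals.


dodge% = 300 / (300 + 1000) * 100
= 300 / 1300 * 100
= 0.230769 * 100
= 23.08%

23.08%


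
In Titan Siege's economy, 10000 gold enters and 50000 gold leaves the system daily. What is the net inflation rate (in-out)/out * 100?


Net gold = 10000 - 50000 = -40000
Inflation rate = net / sunk * 100 = -40000 / 50000 * 100
= -0.8 * 100
= -80.00%

-80.00%


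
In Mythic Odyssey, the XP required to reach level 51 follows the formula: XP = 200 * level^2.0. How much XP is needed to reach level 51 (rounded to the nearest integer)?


XP = 200 * level^2.0
Substitute level = 51:
XP = 200 * 51^2.0
= 200 * 2601.0
= 520200

520200 XP


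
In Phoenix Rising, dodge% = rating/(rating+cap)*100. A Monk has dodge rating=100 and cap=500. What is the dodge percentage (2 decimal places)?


dodge% = 100 / (100 + 500) * 100
= 100 / 600 * 100
= 0.166667 * 100
= 16.67%

16.67%


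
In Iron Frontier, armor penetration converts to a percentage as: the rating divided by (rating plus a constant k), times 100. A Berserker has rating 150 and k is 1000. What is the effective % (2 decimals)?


effective% = rating / (rating + k) * 100
= 150 / (150 + 1000) * 100
= 150 / 1150 * 100
= 0.130435 * 100
= 13.04%

13.04%


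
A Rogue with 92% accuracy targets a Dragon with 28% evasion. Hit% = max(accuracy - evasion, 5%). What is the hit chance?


accuracy - evasion = 92 - 28 = 64
Apply floor: max(64, 5) = 64
Hit chance = 64%

64%


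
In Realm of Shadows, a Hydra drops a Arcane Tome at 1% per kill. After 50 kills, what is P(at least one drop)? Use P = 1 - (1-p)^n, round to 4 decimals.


P(at least one) = 1 - P(none) = 1 - (1-p)^n
p = 1/100 = 0.01
1 - p = 0.99
(1 - p)^50 = 0.99^50 = 0.605006
P(at least one) = 1 - 0.605006 = 0.3950

0.3950


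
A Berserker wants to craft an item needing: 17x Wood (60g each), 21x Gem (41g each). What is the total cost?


Cost breakdown:
  Wood: 17 * 60 = 1020
  Gem: 21 * 41 = 861
Total = 1020 + 861 = 1881

1881 gold


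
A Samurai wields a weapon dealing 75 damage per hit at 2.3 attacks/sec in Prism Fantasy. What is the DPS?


DPS = damage * attack_speed
= 75 * 2.3
= 172.5

172.5 DPS


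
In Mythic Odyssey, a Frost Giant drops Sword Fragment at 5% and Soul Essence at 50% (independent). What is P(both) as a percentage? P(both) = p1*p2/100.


For independent events, P(both) = P(A) * P(B)
= 5% * 50%
= 250 / 100 %
= 2.5%

2.5%


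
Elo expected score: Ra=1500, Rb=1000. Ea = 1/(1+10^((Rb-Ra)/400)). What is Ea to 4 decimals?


Elo expected score: Ea = 1/(1 + 10^((Rb-Ra)/400))
Rb - Ra = 1000 - 1500 = -500
(Rb-Ra)/400 = -500/400 = -1.25
10^-1.25 = 0.056234
Ea = 1/(1 + 0.056234) = 1/1.056234 = 0.9468

0.9468


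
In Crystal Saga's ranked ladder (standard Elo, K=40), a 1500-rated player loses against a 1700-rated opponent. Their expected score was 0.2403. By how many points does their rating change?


Elo update: delta = K * (S - Ea), where S = 0 (loses)
S - Ea = 0 - 0.2403 = -0.2403
Rating change = 40 * -0.2403
= -9.61

-9.61 rating points


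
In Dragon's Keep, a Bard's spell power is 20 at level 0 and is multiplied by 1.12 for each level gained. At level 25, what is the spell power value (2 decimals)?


value = base * growth^level
= 20 * 1.12^25
= 20 * 17.000064
= 340.00

340.00 spell power


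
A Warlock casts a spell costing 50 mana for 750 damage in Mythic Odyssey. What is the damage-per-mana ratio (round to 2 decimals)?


Efficiency = damage / mana
= 750 / 50
= 15.00

15.00 dmg/mana


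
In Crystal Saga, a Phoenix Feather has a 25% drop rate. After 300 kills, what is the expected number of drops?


Expected drops = kills * (drop_rate / 100)
= 300 * (25 / 100)
= 300 * 0.25
= 75.0

75.0 drops


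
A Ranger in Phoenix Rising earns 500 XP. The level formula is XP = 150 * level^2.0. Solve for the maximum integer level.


XP = 150 * level^2.0, so level = (XP / 150)^(1/2.0)
= (500 / 150)^(1/2.0)
= 3.3333^0.5
= 1.8257
Floor: level = 1

level 1


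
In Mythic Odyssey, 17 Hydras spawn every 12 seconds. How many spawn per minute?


Spawns per minute = count * (60 / interval)
= 17 * (60 / 12)
= 17 * 5.0
= 85.0

85.0 per minute


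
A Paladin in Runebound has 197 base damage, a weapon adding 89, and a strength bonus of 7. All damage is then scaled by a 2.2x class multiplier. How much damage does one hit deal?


Sum base + weapon + str = 197 + 89 + 7 = 293
Multiply by 2.2:
293 * 2.2 = 644.6

644.6 damage


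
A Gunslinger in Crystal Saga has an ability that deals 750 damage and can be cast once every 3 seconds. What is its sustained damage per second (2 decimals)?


DPS = damage / cooldown
= 750 / 3
= 250.00

250.00 DPS


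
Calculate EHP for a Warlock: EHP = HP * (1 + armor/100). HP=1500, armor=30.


EHP = 1500 * (1 + 30/100)
= 1500 * (1 + 0.3)
= 1500 * 1.3
= 1950.0

1950.0 EHP


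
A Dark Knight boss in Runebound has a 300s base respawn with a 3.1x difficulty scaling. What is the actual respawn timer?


Respawn time = base * multiplier
= 300 * 3.1
= 930.0 seconds

930.0 seconds


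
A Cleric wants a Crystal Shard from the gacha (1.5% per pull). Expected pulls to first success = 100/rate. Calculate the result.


Expected pulls for a geometric distribution = 1/p = 100 / rate%
= 100 / 1.5
= 66.67

66.67 pulls


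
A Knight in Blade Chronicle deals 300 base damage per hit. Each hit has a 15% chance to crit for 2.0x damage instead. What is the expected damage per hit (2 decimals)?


E[dmg] = base * (1 + crit_chance * (crit_mult - 1))
cc as decimal = 15/100 = 0.15
cm - 1 = 2.0 - 1 = 1.0
Bonus factor = 0.15 * 1.0 = 0.15
Total multiplier = 1 + 0.15 = 1.15
Expected damage = 300 * 1.15 = 345.00

345.00 damage


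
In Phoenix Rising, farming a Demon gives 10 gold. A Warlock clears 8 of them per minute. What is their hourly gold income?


Gold per minute = 10 * 8 = 80
Gold per hour = 80 * 60 = 4800

4800 gold/hour


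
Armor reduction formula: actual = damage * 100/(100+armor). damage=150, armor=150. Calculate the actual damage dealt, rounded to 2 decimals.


actual = 150 * 100 / (100 + 150)
= 150 * 100 / 250
= 15000 / 250
= 60.00

60.00 damage


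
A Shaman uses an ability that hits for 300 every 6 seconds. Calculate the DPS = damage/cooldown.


DPS = damage / cooldown
= 300 / 6
= 50.00

50.00 DPS


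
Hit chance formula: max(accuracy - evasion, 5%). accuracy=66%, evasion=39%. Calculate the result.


accuracy - evasion = 66 - 39 = 27
Apply floor: max(27, 5) = 27
Hit chance = 27%

27%


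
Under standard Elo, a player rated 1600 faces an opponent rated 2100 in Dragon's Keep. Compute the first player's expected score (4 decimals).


Elo expected score: Ea = 1/(1 + 10^((Rb-Ra)/400))
Rb - Ra = 2100 - 1600 = 500
(Rb-Ra)/400 = 500/400 = 1.25
10^1.25 = 17.782794
Ea = 1/(1 + 17.782794) = 1/18.782794 = 0.0532

0.0532


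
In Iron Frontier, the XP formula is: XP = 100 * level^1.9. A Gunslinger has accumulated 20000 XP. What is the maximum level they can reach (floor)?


XP = 100 * level^1.9, so level = (XP / 100)^(1/1.9)
= (20000 / 100)^(1/1.9)
= 200.0^0.5263
= 16.258
Floor: level = 16

level 16


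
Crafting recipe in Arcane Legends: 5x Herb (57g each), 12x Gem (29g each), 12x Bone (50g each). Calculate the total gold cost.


Cost breakdown:
  Herb: 5 * 57 = 285
  Gem: 12 * 29 = 348
  Bone: 12 * 50 = 600
Total = 285 + 348 + 600 = 1233

1233 gold


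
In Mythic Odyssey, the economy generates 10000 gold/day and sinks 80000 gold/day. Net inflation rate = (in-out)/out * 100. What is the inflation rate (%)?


Net gold = 10000 - 80000 = -70000
Inflation rate = net / sunk * 100 = -70000 / 80000 * 100
= -0.875 * 100
= -87.50%

-87.50%


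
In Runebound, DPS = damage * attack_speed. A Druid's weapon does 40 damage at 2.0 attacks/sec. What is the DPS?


DPS = damage * attack_speed
= 40 * 2.0
= 80.0

80.0 DPS


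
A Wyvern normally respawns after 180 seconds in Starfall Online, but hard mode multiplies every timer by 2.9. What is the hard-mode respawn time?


Respawn time = base * multiplier
= 180 * 2.9
= 522.0 seconds

522.0 seconds


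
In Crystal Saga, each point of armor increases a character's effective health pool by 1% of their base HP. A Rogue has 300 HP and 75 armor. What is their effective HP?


EHP = 300 * (1 + 75/100)
= 300 * (1 + 0.75)
= 300 * 1.75
= 525.0

525.0 EHP


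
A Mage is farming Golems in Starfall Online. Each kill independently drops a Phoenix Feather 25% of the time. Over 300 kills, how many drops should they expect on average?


Expected drops = kills * (drop_rate / 100)
= 300 * (25 / 100)
= 300 * 0.25
= 75.0

75.0 drops


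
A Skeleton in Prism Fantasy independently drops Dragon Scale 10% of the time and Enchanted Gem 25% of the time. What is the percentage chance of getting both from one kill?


For independent events, P(both) = P(A) * P(B)
= 10% * 25%
= 250 / 100 %
= 2.5%

2.5%


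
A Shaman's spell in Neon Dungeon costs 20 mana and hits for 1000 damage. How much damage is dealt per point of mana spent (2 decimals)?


Efficiency = damage / mana
= 1000 / 20
= 50.00

50.00 dmg/mana


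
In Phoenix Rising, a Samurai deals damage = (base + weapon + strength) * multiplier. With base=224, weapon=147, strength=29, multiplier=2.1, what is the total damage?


Sum base + weapon + str = 224 + 147 + 29 = 400
Multiply by 2.1:
400 * 2.1 = 840.0

840.0 damage


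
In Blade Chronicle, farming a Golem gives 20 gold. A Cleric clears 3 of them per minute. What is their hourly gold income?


Gold per minute = 20 * 3 = 60
Gold per hour = 60 * 60 = 3600

3600 gold/hour


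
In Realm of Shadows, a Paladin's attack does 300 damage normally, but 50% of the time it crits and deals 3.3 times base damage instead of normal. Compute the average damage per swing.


E[dmg] = base * (1 + crit_chance * (crit_mult - 1))
cc as decimal = 50/100 = 0.5
cm - 1 = 3.3 - 1 = 2.3
Bonus factor = 0.5 * 2.3 = 1.15
Total multiplier = 1 + 1.15 = 2.15
Expected damage = 300 * 2.15 = 645.00

645.00 damage


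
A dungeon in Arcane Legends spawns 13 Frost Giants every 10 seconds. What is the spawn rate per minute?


Spawns per minute = count * (60 / interval)
= 13 * (60 / 10)
= 13 * 6.0
= 78.0

78.0 per minute


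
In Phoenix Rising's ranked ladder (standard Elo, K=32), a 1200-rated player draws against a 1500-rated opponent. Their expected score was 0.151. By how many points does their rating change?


Elo update: delta = K * (S - Ea), where S = 0.5 (draws)
S - Ea = 0.5 - 0.151 = 0.349
Rating change = 32 * 0.349
= 11.17

11.17 rating points


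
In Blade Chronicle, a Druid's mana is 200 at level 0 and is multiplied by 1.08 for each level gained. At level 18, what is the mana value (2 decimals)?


value = base * growth^level
= 200 * 1.08^18
= 200 * 3.996019
= 799.20

799.20 mana


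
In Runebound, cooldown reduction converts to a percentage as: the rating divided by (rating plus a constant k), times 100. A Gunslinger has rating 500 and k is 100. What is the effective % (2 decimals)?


effective% = rating / (rating + k) * 100
= 500 / (500 + 100) * 100
= 500 / 600 * 100
= 0.833333 * 100
= 83.33%

83.33%


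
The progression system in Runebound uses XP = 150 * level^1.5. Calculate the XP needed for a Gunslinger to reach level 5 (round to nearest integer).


XP = 150 * level^1.5
Substitute level = 5:
XP = 150 * 5^1.5
= 150 * 11.1803
= 1677

1677 XP


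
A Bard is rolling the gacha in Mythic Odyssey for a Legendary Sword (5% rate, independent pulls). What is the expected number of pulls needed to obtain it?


Expected pulls for a geometric distribution = 1/p = 100 / rate%
= 100 / 5
= 20.0

20.0 pulls


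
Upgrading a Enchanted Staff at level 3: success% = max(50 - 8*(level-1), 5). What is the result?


raw_rate = 50 - 8 * (3 - 1)
= 50 - 8 * 2
= 50 - 16
= 34
Apply floor: max(34, 5) = 34%

34%


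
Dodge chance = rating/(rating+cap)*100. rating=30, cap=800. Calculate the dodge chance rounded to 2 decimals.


dodge% = 30 / (30 + 800) * 100
= 30 / 830 * 100
= 0.036145 * 100
= 3.61%

3.61%


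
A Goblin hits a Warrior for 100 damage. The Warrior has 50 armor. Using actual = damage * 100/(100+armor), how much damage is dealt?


actual = 100 * 100 / (100 + 50)
= 100 * 100 / 150
= 10000 / 150
= 66.67

66.67 damage
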